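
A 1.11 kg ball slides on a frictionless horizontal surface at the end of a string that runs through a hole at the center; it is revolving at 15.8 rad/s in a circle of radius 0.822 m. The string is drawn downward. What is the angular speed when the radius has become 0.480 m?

ω₂ ≈ 46.3 rad/s

No torque about the axis ⇒ m r₁² ω₁ = m r₂² ω₂.
ω₂ = ω₁ (r₁/r₂)² = (15.8)(0.822/0.480)² = 46.34 rad/s.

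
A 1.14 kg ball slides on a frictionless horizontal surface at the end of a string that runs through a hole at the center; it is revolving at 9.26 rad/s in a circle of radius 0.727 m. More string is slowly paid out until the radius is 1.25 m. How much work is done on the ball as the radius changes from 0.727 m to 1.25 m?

W ≈ -17.1 J

The constraining force is radial, so m r² ω about the center is conserved.
ω₂ = ω₁ (r₁/r₂)² = (9.26)(0.727/1.25)² = 3.132 rad/s.
W = ΔKE = ½m(v₂² − v₁²) = -17.09 J.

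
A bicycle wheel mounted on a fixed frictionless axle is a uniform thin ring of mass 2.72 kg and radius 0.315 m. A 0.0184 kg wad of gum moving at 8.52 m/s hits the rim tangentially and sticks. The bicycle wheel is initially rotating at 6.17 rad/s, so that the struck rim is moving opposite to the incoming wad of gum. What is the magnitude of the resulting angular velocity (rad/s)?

|ω_f| ≈ 5.95 rad/s

About the axle the impulsive forces during the collision are internal, so angular momentum about that axis is conserved.
I_p = (2.72)(0.315)² = 0.2699 kg·m². Taking the sense of the wad of gum's angular momentum as positive, L_{wad} = m v R = (0.0184)(8.52)(0.315) = 0.04938 kg·m²/s.
L_i = −I_p ω_p + m v R = −(0.2699)(6.17) + 0.04938 = -1.616 kg·m²/s.
After sticking, I_f = I_p + m R² = 0.2699 + (0.0184)(0.315)² = 0.2717 kg·m².
ω_f = L_i / I_f = -1.616 / 0.2717 = -5.947 rad/s.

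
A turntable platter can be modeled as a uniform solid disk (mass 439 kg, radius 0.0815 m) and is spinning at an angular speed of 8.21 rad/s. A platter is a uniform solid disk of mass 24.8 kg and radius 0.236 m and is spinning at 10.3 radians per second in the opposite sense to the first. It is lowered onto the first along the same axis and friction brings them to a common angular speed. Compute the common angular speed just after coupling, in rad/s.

No external torque acts about the common axis, so total angular momentum is conserved.
Moments of inertia: I_A = ½(439)(0.0815)² = 1.458 kg·m²; I_B = ½(24.8)(0.236)² = 0.6906 kg·m².
Taking A's sense as positive: L = (1.458)(8.21) − (0.6906)(10.3) = 4.856 kg·m²·rad/s.
Combined I = 1.458 + 0.6906 = 2.149 kg·m².
ω_f = L / I = 4.856 / 2.149 = 2.260 rad/s.

|ω_f| ≈ 2.26 rad/s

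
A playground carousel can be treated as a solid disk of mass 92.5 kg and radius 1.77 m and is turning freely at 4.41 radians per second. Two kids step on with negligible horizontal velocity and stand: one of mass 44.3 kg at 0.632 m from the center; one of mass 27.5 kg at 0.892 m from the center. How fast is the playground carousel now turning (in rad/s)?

No external torque acts about the center; L_before = L_after.
I_p = ½(92.5)(1.77)² = 144.9 kg·m².
Added inertia Σmr² = (44.3)(0.632)² + (27.5)(0.892)² = 39.58 kg·m²; I_f = 144.9 + 39.58 = 184.5 kg·m².
ω_f = I_p ω_i / I_f = (144.9)(4.41) / 184.5 = 3.464 rad/s.

ω_f ≈ 3.46 rad/s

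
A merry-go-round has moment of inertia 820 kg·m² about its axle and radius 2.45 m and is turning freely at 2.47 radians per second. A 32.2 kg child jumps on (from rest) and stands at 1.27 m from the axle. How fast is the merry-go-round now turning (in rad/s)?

The added mass arrives with no angular momentum about the axle, and any external torque about the axle is negligible, so the system's angular momentum is conserved.
Added inertia Σmr² = (32.2)(1.27)² = 51.94 kg·m²; I_f = 820.0 + 51.94 = 871.9 kg·m².
ω_f = I_p ω_i / I_f = (820.0)(2.47) / 871.9 = 2.323 rad/s.

ω_f ≈ 2.32 rad/s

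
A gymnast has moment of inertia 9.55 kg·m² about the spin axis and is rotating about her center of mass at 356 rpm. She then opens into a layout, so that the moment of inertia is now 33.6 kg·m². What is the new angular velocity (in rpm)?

Angular momentum about the spin axis is conserved since the torque about it is zero.
ω₂ = I₁ω₁ / I₂ = (9.550)(356 rpm) / (33.60) = 101.2 rpm.

ω₂ ≈ 101 rpm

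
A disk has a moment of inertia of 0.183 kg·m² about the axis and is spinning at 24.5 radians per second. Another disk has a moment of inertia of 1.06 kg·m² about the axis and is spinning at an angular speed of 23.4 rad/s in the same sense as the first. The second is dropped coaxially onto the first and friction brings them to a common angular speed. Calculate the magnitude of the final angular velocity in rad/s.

|ω_f| ≈ 23.6 rad/s

The coupling torques are internal; angular momentum about the shared axis is conserved.
Taking A's sense as positive: L = (0.1830)(24.5) + (1.060)(23.4) = 29.29 kg·m²·rad/s.
Combined I = 0.1830 + 1.060 = 1.243 kg·m².
ω_f = L / I = 29.29 / 1.243 = 23.56 rad/s.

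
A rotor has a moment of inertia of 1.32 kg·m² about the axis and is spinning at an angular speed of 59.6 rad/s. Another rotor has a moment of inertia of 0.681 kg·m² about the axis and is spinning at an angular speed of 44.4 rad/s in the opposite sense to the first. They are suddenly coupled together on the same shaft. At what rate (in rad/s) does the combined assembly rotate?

|ω_f| ≈ 24.2 rad/s

The coupling torques are internal; angular momentum about the shared axis is conserved.
Taking A's sense as positive: L = (1.320)(59.6) − (0.6810)(44.4) = 48.44 kg·m²·rad/s.
Combined I = 1.320 + 0.6810 = 2.001 kg·m².
ω_f = L / I = 48.44 / 2.001 = 24.21 rad/s.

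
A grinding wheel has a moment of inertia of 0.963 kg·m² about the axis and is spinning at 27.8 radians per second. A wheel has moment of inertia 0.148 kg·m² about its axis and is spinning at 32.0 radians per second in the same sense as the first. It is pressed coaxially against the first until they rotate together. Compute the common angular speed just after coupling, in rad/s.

|ω_f| ≈ 28.4 rad/s

No external torque acts about the common axis, so total angular momentum is conserved.
Taking A's sense as positive: L = (0.9630)(27.8) + (0.1480)(32.0) = 31.51 kg·m²·rad/s.
Combined I = 0.9630 + 0.1480 = 1.111 kg·m².
ω_f = L / I = 31.51 / 1.111 = 28.36 rad/s.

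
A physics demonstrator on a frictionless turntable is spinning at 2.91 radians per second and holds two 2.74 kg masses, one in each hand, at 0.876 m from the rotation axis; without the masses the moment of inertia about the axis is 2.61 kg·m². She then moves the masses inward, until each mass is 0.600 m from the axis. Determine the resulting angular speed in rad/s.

With no external torque about the axis, L is conserved: I₁ω₁ = I₂ω₂.
I₁ = 2.61 + 2(2.74)(0.876)² = 6.815 kg·m²; I₂ = 2.61 + 2(2.74)(0.600)² = 4.583 kg·m².
ω₂ = I₁ω₁ / I₂ = (6.815)(2.91 rad/s) / (4.583) = 4.328 rad/s.

ω₂ ≈ 4.33 rad/s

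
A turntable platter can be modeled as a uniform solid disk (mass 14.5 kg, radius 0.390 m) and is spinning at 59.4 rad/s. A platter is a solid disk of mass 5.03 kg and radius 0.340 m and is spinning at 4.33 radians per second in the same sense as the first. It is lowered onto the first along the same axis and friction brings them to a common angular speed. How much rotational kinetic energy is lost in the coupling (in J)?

ΔKE lost ≈ 349 J

The coupling torques are internal; angular momentum about the shared axis is conserved.
Moments of inertia: I_A = ½(14.5)(0.390)² = 1.103 kg·m²; I_B = ½(5.03)(0.340)² = 0.2907 kg·m².
Taking A's sense as positive: L = (1.103)(59.4) + (0.2907)(4.33) = 66.76 kg·m²·rad/s.
Combined I = 1.103 + 0.2907 = 1.393 kg·m².
ω_f = L / I = 66.76 / 1.393 = 47.91 rad/s.
KE_i = ½ΣIω² = 1948 J; KE_f = ½(1.393)(47.91)² = 1599 J.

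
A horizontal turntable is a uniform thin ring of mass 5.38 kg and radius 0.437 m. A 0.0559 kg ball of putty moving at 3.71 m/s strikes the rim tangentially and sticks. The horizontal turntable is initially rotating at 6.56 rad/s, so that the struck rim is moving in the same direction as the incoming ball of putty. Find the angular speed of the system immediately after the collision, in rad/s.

The axle reaction passes through the axle and exerts no torque about it; angular momentum about the axle is conserved through the impact.
I_p = (5.38)(0.437)² = 1.027 kg·m². Taking the sense of the ball of putty's angular momentum as positive, L_{ball} = m v R = (0.0559)(3.71)(0.437) = 0.09063 kg·m²/s.
L_i = +I_p ω_p + m v R = +(1.027)(6.56) + 0.09063 = 6.830 kg·m²/s.
After sticking, I_f = I_p + m R² = 1.027 + (0.0559)(0.437)² = 1.038 kg·m².
ω_f = L_i / I_f = 6.830 / 1.038 = 6.580 rad/s.

|ω_f| ≈ 6.58 rad/s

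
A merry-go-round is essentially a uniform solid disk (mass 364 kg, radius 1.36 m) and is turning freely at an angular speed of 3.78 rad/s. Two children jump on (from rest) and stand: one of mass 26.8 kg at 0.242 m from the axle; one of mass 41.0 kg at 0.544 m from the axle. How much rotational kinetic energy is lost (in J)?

No external torque acts about the axle; L_before = L_after.
I_p = ½(364)(1.36)² = 336.6 kg·m².
Added inertia Σmr² = (26.8)(0.242)² + (41.0)(0.544)² = 13.70 kg·m²; I_f = 336.6 + 13.70 = 350.3 kg·m².
ω_f = I_p ω_i / I_f = (336.6)(3.78) / 350.3 = 3.632 rad/s.
KE_i = ½(336.6)(3.780 rad/s)² = 2405 J; KE_f = ½(350.3)(3.632)² = 2311 J.

energy lost ≈ 94.1 J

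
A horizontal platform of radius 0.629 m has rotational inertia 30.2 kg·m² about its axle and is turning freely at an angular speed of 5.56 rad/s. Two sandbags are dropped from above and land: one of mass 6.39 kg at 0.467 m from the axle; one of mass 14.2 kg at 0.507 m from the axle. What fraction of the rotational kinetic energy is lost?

fraction ≈ 0.143

No external torque acts about the axle; L_before = L_after.
Added inertia Σmr² = (6.39)(0.467)² + (14.2)(0.507)² = 5.044 kg·m²; I_f = 30.20 + 5.044 = 35.24 kg·m².
ω_f = I_p ω_i / I_f = (30.20)(5.56) / 35.24 = 4.764 rad/s.
KE_i = ½(30.20)(5.560 rad/s)² = 466.8 J; KE_f = ½(35.24)(4.764)² = 400.0 J.
Fraction lost = 0.1431.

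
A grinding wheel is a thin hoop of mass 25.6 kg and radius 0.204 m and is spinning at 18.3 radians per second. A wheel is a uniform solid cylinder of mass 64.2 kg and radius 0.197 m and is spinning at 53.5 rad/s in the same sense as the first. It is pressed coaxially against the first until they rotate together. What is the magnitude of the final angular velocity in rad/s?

|ω_f| ≈ 37.3 rad/s

The coupling torques are internal; angular momentum about the shared axis is conserved.
Moments of inertia: I_A = (25.6)(0.204)² = 1.065 kg·m²; I_B = ½(64.2)(0.197)² = 1.246 kg·m².
Taking A's sense as positive: L = (1.065)(18.3) + (1.246)(53.5) = 86.14 kg·m²·rad/s.
Combined I = 1.065 + 1.246 = 2.311 kg·m².
ω_f = L / I = 86.14 / 2.311 = 37.27 rad/s.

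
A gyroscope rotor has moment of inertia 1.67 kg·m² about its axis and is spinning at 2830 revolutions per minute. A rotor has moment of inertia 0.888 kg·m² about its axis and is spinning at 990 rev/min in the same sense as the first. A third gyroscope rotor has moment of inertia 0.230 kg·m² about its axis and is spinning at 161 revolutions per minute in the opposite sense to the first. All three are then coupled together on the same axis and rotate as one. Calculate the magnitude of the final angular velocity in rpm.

|ω_f| ≈ 2000 rpm

No external torque acts about the common axis, so total angular momentum is conserved.
Taking A's sense as positive: L = (1.670)(2830) + (0.8880)(990) − (0.2300)(161) = 5568 kg·m²·rpm.
Combined I = 1.670 + 0.8880 + 0.2300 = 2.788 kg·m².
ω_f = L / I = 5568 / 2.788 = 1997 rpm.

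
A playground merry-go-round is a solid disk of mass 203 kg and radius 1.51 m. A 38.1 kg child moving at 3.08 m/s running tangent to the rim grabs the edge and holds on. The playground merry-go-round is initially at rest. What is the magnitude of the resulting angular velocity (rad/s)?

|ω_f| ≈ 0.557 rad/s

About the axle the impulsive forces during the collision are internal, so angular momentum about that axis is conserved.
I_p = ½(203)(1.51)² = 231.4 kg·m². Taking the sense of the child's angular momentum as positive, L_{child} = m v R = (38.1)(3.08)(1.51) = 177.2 kg·m²/s.
L_i = 0 + 177.2 = 177.2 kg·m²/s.
After sticking, I_f = I_p + m R² = 231.4 + (38.1)(1.51)² = 318.3 kg·m².
ω_f = L_i / I_f = 177.2 / 318.3 = 0.5567 rad/s.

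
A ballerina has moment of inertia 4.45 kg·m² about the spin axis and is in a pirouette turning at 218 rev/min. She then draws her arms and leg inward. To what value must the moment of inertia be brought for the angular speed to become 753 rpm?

I₂ ≈ 1.29 kg·m²

With no external torque about the axis, L is conserved: I₁ω₁ = I₂ω₂.
I₂ = I₁ω₁ / ω₂ = (4.45)(218) / (753) = 1.288 kg·m².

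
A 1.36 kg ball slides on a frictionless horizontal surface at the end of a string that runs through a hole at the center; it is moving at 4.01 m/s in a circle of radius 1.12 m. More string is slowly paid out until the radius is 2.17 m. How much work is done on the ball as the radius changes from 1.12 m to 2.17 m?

W ≈ -8.02 J

The only horizontal force on the mass is along the cord (radial), so it exerts no torque about the hole and angular momentum m v r is conserved.
v₂ = v₁ r₁ / r₂ = (4.01)(1.12) / (2.17) = 2.070 m/s.
W = ΔKE = ½m(v₂² − v₁²) = -8.022 J.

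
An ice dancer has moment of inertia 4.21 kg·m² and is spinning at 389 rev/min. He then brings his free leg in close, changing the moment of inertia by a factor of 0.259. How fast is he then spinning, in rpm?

No external torque acts about the spin axis, so angular momentum is conserved.
I₂ = 0.259 × 4.21 = 1.090 kg·m².
ω₂ = I₁ω₁ / I₂ = (4.210)(389 rpm) / (1.090) = 1502 rpm.

ω₂ ≈ 1500 rpm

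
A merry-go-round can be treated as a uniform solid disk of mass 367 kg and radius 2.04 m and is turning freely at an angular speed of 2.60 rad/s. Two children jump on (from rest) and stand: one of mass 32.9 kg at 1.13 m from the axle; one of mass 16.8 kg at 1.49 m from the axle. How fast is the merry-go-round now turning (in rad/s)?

No external torque acts about the axle; L_before = L_after.
I_p = ½(367)(2.04)² = 763.7 kg·m².
Added inertia Σmr² = (32.9)(1.13)² + (16.8)(1.49)² = 79.31 kg·m²; I_f = 763.7 + 79.31 = 843.0 kg·m².
ω_f = I_p ω_i / I_f = (763.7)(2.60) / 843.0 = 2.355 rad/s.

ω_f ≈ 2.36 rad/s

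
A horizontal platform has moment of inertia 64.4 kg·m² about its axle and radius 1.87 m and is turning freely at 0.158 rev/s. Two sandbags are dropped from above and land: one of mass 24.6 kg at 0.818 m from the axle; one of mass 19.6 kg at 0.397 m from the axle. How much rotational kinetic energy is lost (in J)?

energy lost ≈ 7.39 J

The added mass arrives with no angular momentum about the axle, and any external torque about the axle is negligible, so the system's angular momentum is conserved.
Added inertia Σmr² = (24.6)(0.818)² + (19.6)(0.397)² = 19.55 kg·m²; I_f = 64.40 + 19.55 = 83.95 kg·m².
ω_f = I_p ω_i / I_f = (64.40)(0.158) / 83.95 = 0.1212 rev/s.
KE_i = ½(64.40)(0.9927 rad/s)² = 31.73 J; KE_f = ½(83.95)(0.7616)² = 24.34 J.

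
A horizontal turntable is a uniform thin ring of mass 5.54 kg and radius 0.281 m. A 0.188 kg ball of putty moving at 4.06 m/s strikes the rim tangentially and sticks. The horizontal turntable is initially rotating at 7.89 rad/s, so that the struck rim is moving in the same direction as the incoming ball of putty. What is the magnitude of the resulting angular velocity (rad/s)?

|ω_f| ≈ 8.11 rad/s

The axle reaction passes through the axle and exerts no torque about it; angular momentum about the axle is conserved through the impact.
I_p = (5.54)(0.281)² = 0.4374 kg·m². Taking the sense of the ball of putty's angular momentum as positive, L_{ball} = m v R = (0.188)(4.06)(0.281) = 0.2145 kg·m²/s.
L_i = +I_p ω_p + m v R = +(0.4374)(7.89) + 0.2145 = 3.666 kg·m²/s.
After sticking, I_f = I_p + m R² = 0.4374 + (0.188)(0.281)² = 0.4523 kg·m².
ω_f = L_i / I_f = 3.666 / 0.4523 = 8.105 rad/s.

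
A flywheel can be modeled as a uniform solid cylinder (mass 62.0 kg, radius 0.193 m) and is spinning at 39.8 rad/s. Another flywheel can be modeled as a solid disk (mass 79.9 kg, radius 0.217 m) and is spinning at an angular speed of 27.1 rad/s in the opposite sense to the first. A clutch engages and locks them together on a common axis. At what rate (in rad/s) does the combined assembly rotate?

No external torque acts about the common axis, so total angular momentum is conserved.
Moments of inertia: I_A = ½(62.0)(0.193)² = 1.155 kg·m²; I_B = ½(79.9)(0.217)² = 1.881 kg·m².
Taking A's sense as positive: L = (1.155)(39.8) − (1.881)(27.1) = -5.023 kg·m²·rad/s.
Combined I = 1.155 + 1.881 = 3.036 kg·m².
ω_f = L / I = -5.023 / 3.036 = -1.654 rad/s.

|ω_f| ≈ 1.65 rad/s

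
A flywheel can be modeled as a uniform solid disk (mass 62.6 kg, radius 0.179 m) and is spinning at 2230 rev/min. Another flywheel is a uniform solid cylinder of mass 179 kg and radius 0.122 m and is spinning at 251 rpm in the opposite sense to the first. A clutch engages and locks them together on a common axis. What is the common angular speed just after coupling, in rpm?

|ω_f| ≈ 815 rpm

The coupling torques are internal; angular momentum about the shared axis is conserved.
Moments of inertia: I_A = ½(62.6)(0.179)² = 1.003 kg·m²; I_B = ½(179)(0.122)² = 1.332 kg·m².
Taking A's sense as positive: L = (1.003)(2230) − (1.332)(251) = 1902 kg·m²·rpm.
Combined I = 1.003 + 1.332 = 2.335 kg·m².
ω_f = L / I = 1902 / 2.335 = 814.6 rpm.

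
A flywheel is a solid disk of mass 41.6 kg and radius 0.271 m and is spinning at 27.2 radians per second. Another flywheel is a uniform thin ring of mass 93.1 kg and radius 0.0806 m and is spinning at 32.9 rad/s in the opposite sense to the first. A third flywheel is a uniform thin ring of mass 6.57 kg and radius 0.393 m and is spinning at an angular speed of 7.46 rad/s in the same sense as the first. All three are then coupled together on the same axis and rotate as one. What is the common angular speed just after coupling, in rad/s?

|ω_f| ≈ 9.29 rad/s

The coupling torques are internal; angular momentum about the shared axis is conserved.
Moments of inertia: I_A = ½(41.6)(0.271)² = 1.528 kg·m²; I_B = (93.1)(0.0806)² = 0.6048 kg·m²; I_C = (6.57)(0.393)² = 1.015 kg·m².
Taking A's sense as positive: L = (1.528)(27.2) − (0.6048)(32.9) + (1.015)(7.46) = 29.22 kg·m²·rad/s.
Combined I = 1.528 + 0.6048 + 1.015 = 3.147 kg·m².
ω_f = L / I = 29.22 / 3.147 = 9.285 rad/s.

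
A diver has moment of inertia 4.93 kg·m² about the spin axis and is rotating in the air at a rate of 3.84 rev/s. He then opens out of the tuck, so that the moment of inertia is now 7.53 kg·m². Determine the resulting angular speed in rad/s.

ω₂ ≈ 15.8 rad/s

Angular momentum about the spin axis is conserved since the torque about it is zero.
ω₂ = I₁ω₁ / I₂ = (4.930)(3.84 rev/s) / (7.530) = 2.514 rev/s = 15.80 rad/s.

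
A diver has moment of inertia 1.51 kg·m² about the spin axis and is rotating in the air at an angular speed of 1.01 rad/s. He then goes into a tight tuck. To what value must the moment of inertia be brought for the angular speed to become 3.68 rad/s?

I₂ ≈ 0.414 kg·m²

No external torque acts about the spin axis, so angular momentum is conserved.
I₂ = I₁ω₁ / ω₂ = (1.51)(1.01) / (3.68) = 0.4144 kg·m².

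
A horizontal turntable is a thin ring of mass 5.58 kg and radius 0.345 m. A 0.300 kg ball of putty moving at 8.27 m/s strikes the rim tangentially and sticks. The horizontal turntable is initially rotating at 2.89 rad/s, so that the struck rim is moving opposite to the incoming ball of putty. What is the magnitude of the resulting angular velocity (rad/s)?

The axle reaction passes through the axle and exerts no torque about it; angular momentum about the axle is conserved through the impact.
I_p = (5.58)(0.345)² = 0.6642 kg·m². Taking the sense of the ball of putty's angular momentum as positive, L_{ball} = m v R = (0.300)(8.27)(0.345) = 0.8559 kg·m²/s.
L_i = −I_p ω_p + m v R = −(0.6642)(2.89) + 0.8559 = -1.063 kg·m²/s.
After sticking, I_f = I_p + m R² = 0.6642 + (0.300)(0.345)² = 0.6999 kg·m².
ω_f = L_i / I_f = -1.063 / 0.6999 = -1.520 rad/s.

|ω_f| ≈ 1.52 rad/s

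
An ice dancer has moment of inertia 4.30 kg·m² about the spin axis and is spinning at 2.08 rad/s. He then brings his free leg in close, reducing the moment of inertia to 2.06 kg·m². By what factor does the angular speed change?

ω₂/ω₁ ≈ 2.09

Angular momentum about the spin axis is conserved since the torque about it is zero.
ω₂/ω₁ = I₁/I₂ = 4.300 / 2.060 = 2.087.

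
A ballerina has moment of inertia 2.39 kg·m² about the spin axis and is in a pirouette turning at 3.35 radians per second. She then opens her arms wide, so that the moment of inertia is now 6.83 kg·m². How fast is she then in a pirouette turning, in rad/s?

ω₂ ≈ 1.17 rad/s

No external torque acts about the spin axis, so angular momentum is conserved.
ω₂ = I₁ω₁ / I₂ = (2.390)(3.35 rad/s) / (6.830) = 1.172 rad/s.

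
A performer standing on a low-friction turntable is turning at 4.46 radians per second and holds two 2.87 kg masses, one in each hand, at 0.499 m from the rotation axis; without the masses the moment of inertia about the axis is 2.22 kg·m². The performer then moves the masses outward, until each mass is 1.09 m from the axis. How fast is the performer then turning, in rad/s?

ω₂ ≈ 1.80 rad/s

Angular momentum about the spin axis is conserved since the torque about it is zero.
I₁ = 2.22 + 2(2.87)(0.499)² = 3.649 kg·m²; I₂ = 2.22 + 2(2.87)(1.09)² = 9.040 kg·m².
ω₂ = I₁ω₁ / I₂ = (3.649)(4.46 rad/s) / (9.040) = 1.800 rad/s.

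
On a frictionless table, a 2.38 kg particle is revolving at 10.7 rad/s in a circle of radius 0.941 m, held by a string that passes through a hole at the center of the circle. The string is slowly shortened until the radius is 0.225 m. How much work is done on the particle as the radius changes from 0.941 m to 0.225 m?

No torque about the axis ⇒ m r₁² ω₁ = m r₂² ω₂.
ω₂ = ω₁ (r₁/r₂)² = (10.7)(0.941/0.225)² = 187.2 rad/s.
W = ΔKE = ½m(v₂² − v₁²) = 1989 J.

W ≈ 1990 J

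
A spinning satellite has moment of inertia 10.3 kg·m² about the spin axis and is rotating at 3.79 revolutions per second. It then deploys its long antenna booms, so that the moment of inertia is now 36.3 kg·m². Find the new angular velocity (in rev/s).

Angular momentum about the spin axis is conserved since the torque about it is zero.
ω₂ = I₁ω₁ / I₂ = (10.30)(3.79 rev/s) / (36.30) = 1.075 rev/s.

ω₂ ≈ 1.08 rev/s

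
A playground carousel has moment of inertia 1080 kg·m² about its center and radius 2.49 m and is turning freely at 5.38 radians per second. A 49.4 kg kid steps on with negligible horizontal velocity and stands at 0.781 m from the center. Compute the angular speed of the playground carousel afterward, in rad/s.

The added mass arrives with no angular momentum about the center, and any external torque about the center is negligible, so the system's angular momentum is conserved.
Added inertia Σmr² = (49.4)(0.781)² = 30.13 kg·m²; I_f = 1080 + 30.13 = 1110 kg·m².
ω_f = I_p ω_i / I_f = (1080)(5.38) / 1110 = 5.234 rad/s.

ω_f ≈ 5.23 rad/s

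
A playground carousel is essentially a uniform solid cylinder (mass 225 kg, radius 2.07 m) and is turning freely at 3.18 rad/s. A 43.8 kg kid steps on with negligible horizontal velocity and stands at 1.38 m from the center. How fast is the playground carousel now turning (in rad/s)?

No external torque acts about the center; L_before = L_after.
I_p = ½(225)(2.07)² = 482.1 kg·m².
Added inertia Σmr² = (43.8)(1.38)² = 83.41 kg·m²; I_f = 482.1 + 83.41 = 565.5 kg·m².
ω_f = I_p ω_i / I_f = (482.1)(3.18) / 565.5 = 2.711 rad/s.

ω_f ≈ 2.71 rad/s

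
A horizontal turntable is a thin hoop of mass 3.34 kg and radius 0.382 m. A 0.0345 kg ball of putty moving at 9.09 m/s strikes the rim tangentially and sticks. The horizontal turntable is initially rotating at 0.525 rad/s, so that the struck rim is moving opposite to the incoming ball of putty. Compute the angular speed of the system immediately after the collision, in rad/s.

The axle reaction passes through the axle and exerts no torque about it; angular momentum about the axle is conserved through the impact.
I_p = (3.34)(0.382)² = 0.4874 kg·m². Taking the sense of the ball of putty's angular momentum as positive, L_{ball} = m v R = (0.0345)(9.09)(0.382) = 0.1198 kg·m²/s.
L_i = −I_p ω_p + m v R = −(0.4874)(0.525) + 0.1198 = -0.1361 kg·m²/s.
After sticking, I_f = I_p + m R² = 0.4874 + (0.0345)(0.382)² = 0.4924 kg·m².
ω_f = L_i / I_f = -0.1361 / 0.4924 = -0.2764 rad/s.

|ω_f| ≈ 0.276 rad/s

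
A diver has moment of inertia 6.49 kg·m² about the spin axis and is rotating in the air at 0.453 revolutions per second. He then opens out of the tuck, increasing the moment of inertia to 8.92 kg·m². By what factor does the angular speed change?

No external torque acts about the spin axis, so angular momentum is conserved.
ω₂/ω₁ = I₁/I₂ = 6.490 / 8.920 = 0.7276.

ω₂/ω₁ ≈ 0.728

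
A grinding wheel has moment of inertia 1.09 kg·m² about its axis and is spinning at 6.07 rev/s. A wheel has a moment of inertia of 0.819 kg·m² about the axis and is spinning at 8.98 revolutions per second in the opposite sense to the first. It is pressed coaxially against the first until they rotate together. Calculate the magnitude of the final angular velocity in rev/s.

The coupling torques are internal; angular momentum about the shared axis is conserved.
Taking A's sense as positive: L = (1.090)(6.07) − (0.8190)(8.98) = -0.7383 kg·m²·rev/s.
Combined I = 1.090 + 0.8190 = 1.909 kg·m².
ω_f = L / I = -0.7383 / 1.909 = -0.3868 rev/s.

|ω_f| ≈ 0.387 rev/s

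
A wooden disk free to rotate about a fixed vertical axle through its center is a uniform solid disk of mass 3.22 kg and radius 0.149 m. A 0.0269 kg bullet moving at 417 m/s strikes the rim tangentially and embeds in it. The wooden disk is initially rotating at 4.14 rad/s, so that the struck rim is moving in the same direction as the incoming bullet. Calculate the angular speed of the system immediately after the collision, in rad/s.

|ω_f| ≈ 50.1 rad/s

About the axle the impulsive forces during the collision are internal, so angular momentum about that axis is conserved.
I_p = ½(3.22)(0.149)² = 0.03574 kg·m². Taking the sense of the bullet's angular momentum as positive, L_{bullet} = m v R = (0.0269)(417)(0.149) = 1.671 kg·m²/s.
L_i = +I_p ω_p + m v R = +(0.03574)(4.14) + 1.671 = 1.819 kg·m²/s.
After sticking, I_f = I_p + m R² = 0.03574 + (0.0269)(0.149)² = 0.03634 kg·m².
ω_f = L_i / I_f = 1.819 / 0.03634 = 50.06 rad/s.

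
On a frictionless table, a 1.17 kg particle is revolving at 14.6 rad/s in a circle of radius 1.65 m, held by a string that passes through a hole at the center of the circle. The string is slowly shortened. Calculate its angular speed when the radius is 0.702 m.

ω₂ ≈ 80.7 rad/s

The constraining force is radial, so m r² ω about the center is conserved.
ω₂ = ω₁ (r₁/r₂)² = (14.6)(1.65/0.702)² = 80.66 rad/s.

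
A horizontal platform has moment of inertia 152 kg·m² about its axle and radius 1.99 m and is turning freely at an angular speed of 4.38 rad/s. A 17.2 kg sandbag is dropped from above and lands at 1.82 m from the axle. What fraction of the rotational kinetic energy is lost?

fraction ≈ 0.273

The added mass arrives with no angular momentum about the axle, and any external torque about the axle is negligible, so the system's angular momentum is conserved.
Added inertia Σmr² = (17.2)(1.82)² = 56.97 kg·m²; I_f = 152.0 + 56.97 = 209.0 kg·m².
ω_f = I_p ω_i / I_f = (152.0)(4.38) / 209.0 = 3.186 rad/s.
KE_i = ½(152.0)(4.380 rad/s)² = 1458 J; KE_f = ½(209.0)(3.186)² = 1061 J.
Fraction lost = 0.2726.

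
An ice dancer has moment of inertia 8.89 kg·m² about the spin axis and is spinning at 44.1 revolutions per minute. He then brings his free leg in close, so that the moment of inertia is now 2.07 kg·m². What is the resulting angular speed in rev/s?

With no external torque about the axis, L is conserved: I₁ω₁ = I₂ω₂.
ω₂ = I₁ω₁ / I₂ = (8.890)(44.1 rpm) / (2.070) = 189.4 rpm = 3.157 rev/s.

ω₂ ≈ 3.16 rev/s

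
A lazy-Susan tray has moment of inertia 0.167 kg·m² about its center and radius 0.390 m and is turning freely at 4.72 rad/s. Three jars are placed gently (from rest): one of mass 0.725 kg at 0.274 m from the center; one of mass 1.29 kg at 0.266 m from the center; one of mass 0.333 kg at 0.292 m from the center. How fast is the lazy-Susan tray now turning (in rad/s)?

The added mass arrives with no angular momentum about the center, and any external torque about the center is negligible, so the system's angular momentum is conserved.
Added inertia Σmr² = (0.725)(0.274)² + (1.29)(0.266)² + (0.333)(0.292)² = 0.1741 kg·m²; I_f = 0.1670 + 0.1741 = 0.3411 kg·m².
ω_f = I_p ω_i / I_f = (0.1670)(4.72) / 0.3411 = 2.311 rad/s.

ω_f ≈ 2.31 rad/s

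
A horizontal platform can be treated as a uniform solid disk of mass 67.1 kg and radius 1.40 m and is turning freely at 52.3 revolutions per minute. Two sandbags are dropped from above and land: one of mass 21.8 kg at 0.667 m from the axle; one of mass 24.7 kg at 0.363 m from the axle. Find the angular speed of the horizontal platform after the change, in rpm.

ω_f ≈ 43.7 rpm

The added mass arrives with no angular momentum about the axle, and any external torque about the axle is negligible, so the system's angular momentum is conserved.
I_p = ½(67.1)(1.40)² = 65.76 kg·m².
Added inertia Σmr² = (21.8)(0.667)² + (24.7)(0.363)² = 12.95 kg·m²; I_f = 65.76 + 12.95 = 78.71 kg·m².
ω_f = I_p ω_i / I_f = (65.76)(52.3) / 78.71 = 43.69 rpm.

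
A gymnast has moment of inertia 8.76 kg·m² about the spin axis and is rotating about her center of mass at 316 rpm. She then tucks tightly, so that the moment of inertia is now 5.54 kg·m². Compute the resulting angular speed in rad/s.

ω₂ ≈ 52.3 rad/s

With no external torque about the axis, L is conserved: I₁ω₁ = I₂ω₂.
ω₂ = I₁ω₁ / I₂ = (8.760)(316 rpm) / (5.540) = 499.7 rpm = 52.33 rad/s.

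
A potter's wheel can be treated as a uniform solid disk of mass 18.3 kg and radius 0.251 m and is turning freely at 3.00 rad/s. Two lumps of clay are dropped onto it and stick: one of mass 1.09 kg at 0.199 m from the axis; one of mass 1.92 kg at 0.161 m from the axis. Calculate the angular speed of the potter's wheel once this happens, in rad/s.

ω_f ≈ 2.58 rad/s

No external torque acts about the axis; L_before = L_after.
I_p = ½(18.3)(0.251)² = 0.5765 kg·m².
Added inertia Σmr² = (1.09)(0.199)² + (1.92)(0.161)² = 0.09293 kg·m²; I_f = 0.5765 + 0.09293 = 0.6694 kg·m².
ω_f = I_p ω_i / I_f = (0.5765)(3.00) / 0.6694 = 2.584 rad/s.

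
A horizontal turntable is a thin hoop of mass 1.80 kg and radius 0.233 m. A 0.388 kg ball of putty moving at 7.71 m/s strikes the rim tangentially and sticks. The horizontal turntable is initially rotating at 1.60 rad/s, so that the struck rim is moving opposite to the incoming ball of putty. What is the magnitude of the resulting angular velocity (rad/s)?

|ω_f| ≈ 4.55 rad/s

About the axle the impulsive forces during the collision are internal, so angular momentum about that axis is conserved.
I_p = (1.80)(0.233)² = 0.09772 kg·m². Taking the sense of the ball of putty's angular momentum as positive, L_{ball} = m v R = (0.388)(7.71)(0.233) = 0.6970 kg·m²/s.
L_i = −I_p ω_p + m v R = −(0.09772)(1.60) + 0.6970 = 0.5407 kg·m²/s.
After sticking, I_f = I_p + m R² = 0.09772 + (0.388)(0.233)² = 0.1188 kg·m².
ω_f = L_i / I_f = 0.5407 / 0.1188 = 4.552 rad/s.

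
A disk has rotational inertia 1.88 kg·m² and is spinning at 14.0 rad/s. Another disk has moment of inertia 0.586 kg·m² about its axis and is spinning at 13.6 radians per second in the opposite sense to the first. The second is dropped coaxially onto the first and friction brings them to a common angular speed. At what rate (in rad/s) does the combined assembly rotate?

The coupling torques are internal; angular momentum about the shared axis is conserved.
Taking A's sense as positive: L = (1.880)(14.0) − (0.5860)(13.6) = 18.35 kg·m²·rad/s.
Combined I = 1.880 + 0.5860 = 2.466 kg·m².
ω_f = L / I = 18.35 / 2.466 = 7.441 rad/s.

|ω_f| ≈ 7.44 rad/s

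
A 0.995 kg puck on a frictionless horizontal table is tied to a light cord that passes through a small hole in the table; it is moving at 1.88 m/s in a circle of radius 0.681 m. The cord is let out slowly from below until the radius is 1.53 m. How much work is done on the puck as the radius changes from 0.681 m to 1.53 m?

Central (radial) force ⇒ zero torque about the center ⇒ m v r is constant.
v₂ = v₁ r₁ / r₂ = (1.88)(0.681) / (1.53) = 0.8368 m/s.
W = ΔKE = ½m(v₂² − v₁²) = -1.410 J.

W ≈ -1.41 J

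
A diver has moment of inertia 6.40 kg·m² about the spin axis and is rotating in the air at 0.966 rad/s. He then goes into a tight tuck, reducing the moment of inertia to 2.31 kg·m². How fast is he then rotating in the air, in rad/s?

ω₂ ≈ 2.68 rad/s

No external torque acts about the spin axis, so angular momentum is conserved.
ω₂ = I₁ω₁ / I₂ = (6.400)(0.966 rad/s) / (2.310) = 2.676 rad/s.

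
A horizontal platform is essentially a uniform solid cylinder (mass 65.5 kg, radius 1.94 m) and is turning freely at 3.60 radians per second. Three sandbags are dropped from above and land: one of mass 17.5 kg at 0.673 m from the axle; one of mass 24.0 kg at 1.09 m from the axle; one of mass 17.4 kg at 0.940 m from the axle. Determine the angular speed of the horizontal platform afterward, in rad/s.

ω_f ≈ 2.53 rad/s

No external torque acts about the axle; L_before = L_after.
I_p = ½(65.5)(1.94)² = 123.3 kg·m².
Added inertia Σmr² = (17.5)(0.673)² + (24.0)(1.09)² + (17.4)(0.940)² = 51.82 kg·m²; I_f = 123.3 + 51.82 = 175.1 kg·m².
ω_f = I_p ω_i / I_f = (123.3)(3.60) / 175.1 = 2.535 rad/s.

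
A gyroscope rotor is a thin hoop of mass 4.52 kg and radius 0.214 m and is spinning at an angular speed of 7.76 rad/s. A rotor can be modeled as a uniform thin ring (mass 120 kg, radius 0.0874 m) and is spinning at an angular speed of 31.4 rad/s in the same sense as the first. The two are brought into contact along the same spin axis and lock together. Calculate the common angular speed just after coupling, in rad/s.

|ω_f| ≈ 27.0 rad/s

No external torque acts about the common axis, so total angular momentum is conserved.
Moments of inertia: I_A = (4.52)(0.214)² = 0.2070 kg·m²; I_B = (120)(0.0874)² = 0.9167 kg·m².
Taking A's sense as positive: L = (0.2070)(7.76) + (0.9167)(31.4) = 30.39 kg·m²·rad/s.
Combined I = 0.2070 + 0.9167 = 1.124 kg·m².
ω_f = L / I = 30.39 / 1.124 = 27.05 rad/s.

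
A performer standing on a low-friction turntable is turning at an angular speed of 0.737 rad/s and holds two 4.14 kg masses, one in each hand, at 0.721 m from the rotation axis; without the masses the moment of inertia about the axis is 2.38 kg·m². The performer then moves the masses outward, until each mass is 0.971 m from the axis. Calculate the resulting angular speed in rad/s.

ω₂ ≈ 0.484 rad/s

With no external torque about the axis, L is conserved: I₁ω₁ = I₂ω₂.
I₁ = 2.38 + 2(4.14)(0.721)² = 6.684 kg·m²; I₂ = 2.38 + 2(4.14)(0.971)² = 10.19 kg·m².
ω₂ = I₁ω₁ / I₂ = (6.684)(0.737 rad/s) / (10.19) = 0.4836 rad/s.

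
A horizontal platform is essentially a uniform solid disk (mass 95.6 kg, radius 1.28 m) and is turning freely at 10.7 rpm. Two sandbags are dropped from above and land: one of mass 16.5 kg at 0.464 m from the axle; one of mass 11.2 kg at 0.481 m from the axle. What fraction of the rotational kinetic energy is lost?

fraction ≈ 0.0727

No external torque acts about the axle; L_before = L_after.
I_p = ½(95.6)(1.28)² = 78.32 kg·m².
Added inertia Σmr² = (16.5)(0.464)² + (11.2)(0.481)² = 6.144 kg·m²; I_f = 78.32 + 6.144 = 84.46 kg·m².
ω_f = I_p ω_i / I_f = (78.32)(10.7) / 84.46 = 9.922 rpm.
KE_i = ½(78.32)(1.121 rad/s)² = 49.16 J; KE_f = ½(84.46)(1.039)² = 45.59 J.
Fraction lost = 0.07274.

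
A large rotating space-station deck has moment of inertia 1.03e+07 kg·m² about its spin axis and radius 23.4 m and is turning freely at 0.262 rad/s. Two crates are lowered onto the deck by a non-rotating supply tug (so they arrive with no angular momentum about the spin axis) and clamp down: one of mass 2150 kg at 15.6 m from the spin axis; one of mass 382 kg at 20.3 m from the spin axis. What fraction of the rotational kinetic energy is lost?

fraction ≈ 0.0620

No external torque acts about the spin axis; L_before = L_after.
Added inertia Σmr² = (2150)(15.6)² + (382)(20.3)² = 6.806e+05 kg·m²; I_f = 1.030e+07 + 6.806e+05 = 1.098e+07 kg·m².
ω_f = I_p ω_i / I_f = (1.030e+07)(0.262) / 1.098e+07 = 0.2458 rad/s.
KE_i = ½(1.030e+07)(0.2620 rad/s)² = 3.535e+05 J; KE_f = ½(1.098e+07)(0.2458)² = 3.316e+05 J.
Fraction lost = 0.06199.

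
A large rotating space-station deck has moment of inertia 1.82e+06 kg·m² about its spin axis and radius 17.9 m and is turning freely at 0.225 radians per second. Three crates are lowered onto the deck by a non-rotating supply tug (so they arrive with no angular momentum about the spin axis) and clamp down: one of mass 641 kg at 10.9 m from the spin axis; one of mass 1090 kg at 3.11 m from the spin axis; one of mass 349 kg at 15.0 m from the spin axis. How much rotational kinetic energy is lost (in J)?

energy lost ≈ 3830 J

The added mass arrives with no angular momentum about the spin axis, and any external torque about the spin axis is negligible, so the system's angular momentum is conserved.
Added inertia Σmr² = (641)(10.9)² + (1090)(3.11)² + (349)(15.0)² = 1.652e+05 kg·m²; I_f = 1.820e+06 + 1.652e+05 = 1.985e+06 kg·m².
ω_f = I_p ω_i / I_f = (1.820e+06)(0.225) / 1.985e+06 = 0.2063 rad/s.
KE_i = ½(1.820e+06)(0.2250 rad/s)² = 46070 J; KE_f = ½(1.985e+06)(0.2063)² = 42230 J.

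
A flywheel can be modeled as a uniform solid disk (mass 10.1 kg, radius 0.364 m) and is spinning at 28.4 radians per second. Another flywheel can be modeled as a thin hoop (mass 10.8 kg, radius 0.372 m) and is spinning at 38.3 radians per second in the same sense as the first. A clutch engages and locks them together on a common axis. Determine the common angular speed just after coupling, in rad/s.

|ω_f| ≈ 35.2 rad/s

The coupling torques are internal; angular momentum about the shared axis is conserved.
Moments of inertia: I_A = ½(10.1)(0.364)² = 0.6691 kg·m²; I_B = (10.8)(0.372)² = 1.495 kg·m².
Taking A's sense as positive: L = (0.6691)(28.4) + (1.495)(38.3) = 76.24 kg·m²·rad/s.
Combined I = 0.6691 + 1.495 = 2.164 kg·m².
ω_f = L / I = 76.24 / 2.164 = 35.24 rad/s.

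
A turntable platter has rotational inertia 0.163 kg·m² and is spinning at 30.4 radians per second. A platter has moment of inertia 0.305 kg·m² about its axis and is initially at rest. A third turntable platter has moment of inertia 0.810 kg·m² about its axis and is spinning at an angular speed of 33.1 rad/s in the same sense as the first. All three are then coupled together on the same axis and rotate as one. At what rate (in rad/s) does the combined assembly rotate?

|ω_f| ≈ 24.9 rad/s

No external torque acts about the common axis, so total angular momentum is conserved.
Taking A's sense as positive: L = (0.1630)(30.4) + (0.8100)(33.1) = 31.77 kg·m²·rad/s.
Combined I = 0.1630 + 0.3050 + 0.8100 = 1.278 kg·m².
ω_f = L / I = 31.77 / 1.278 = 24.86 rad/s.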